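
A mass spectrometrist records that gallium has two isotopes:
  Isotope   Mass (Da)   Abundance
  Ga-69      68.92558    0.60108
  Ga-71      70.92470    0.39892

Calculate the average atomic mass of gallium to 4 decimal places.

The abundance-weighted mean is 0.60108 × 68.92558 + 0.39892 × 70.92470
= 41.429788 + 28.293281 = 69.723069 Da

69.7231 Da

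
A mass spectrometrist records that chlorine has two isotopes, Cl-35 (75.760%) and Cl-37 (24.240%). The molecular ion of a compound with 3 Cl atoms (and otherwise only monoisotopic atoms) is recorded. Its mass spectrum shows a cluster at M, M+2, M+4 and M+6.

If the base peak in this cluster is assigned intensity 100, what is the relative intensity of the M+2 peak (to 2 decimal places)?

(0.75760 + 0.24240)^3 gives M 0.4348, M+2 0.4174, M+4 0.1335, M+6 0.0142; the largest is M.
P(M) = C(3,0) × 0.75760^3 × 0.24240^0 = 1 × 0.4348304 × 1.0000 = 0.434830 (base)
P(M+2) = C(3,1) × 0.75760^2 × 0.24240^1 = 3 × 0.57395776 × 0.2424 = 0.417382
Relative intensity = 0.417382 / 0.434830 × 100 = 95.99

95.99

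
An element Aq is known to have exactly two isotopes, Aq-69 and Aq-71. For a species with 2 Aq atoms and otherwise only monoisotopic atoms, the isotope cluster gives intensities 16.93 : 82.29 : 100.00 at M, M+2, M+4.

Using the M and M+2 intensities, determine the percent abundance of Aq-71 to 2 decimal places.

If p is the fraction of Aq that is Aq-69, then I(M+2)/I(M) = [C(2,1)·p^1·(1−p)] / p^2 = 2·(1−p)/p = 82.29/16.93 = 4.8606
(1−p)/p = 4.8606/2 = 2.4303  ⇒  p = 1/(1 + 2.4303) = 0.2915
Aq-69: 29.15%, Aq-71: 70.85%.

70.85%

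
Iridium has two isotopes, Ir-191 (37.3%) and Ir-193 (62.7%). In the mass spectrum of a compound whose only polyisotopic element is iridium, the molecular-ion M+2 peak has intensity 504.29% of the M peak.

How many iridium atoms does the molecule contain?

3

With n Ir atoms, P(M+2)/P(M) = C(n,1)·p^(n−1)q / p^n = n·q/p = n · 0.627/0.373.
n = 5.0429 × 0.373/0.627 = 3.00 ≈ 3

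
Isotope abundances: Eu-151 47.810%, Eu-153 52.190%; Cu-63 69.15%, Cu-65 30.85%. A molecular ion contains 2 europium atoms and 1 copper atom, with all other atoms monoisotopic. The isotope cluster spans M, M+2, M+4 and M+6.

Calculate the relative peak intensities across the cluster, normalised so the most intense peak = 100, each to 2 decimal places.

38.03 : 100.00 : 82.36 : 20.22

Europium pattern (n=2): 0.22857961 : 0.49904078 : 0.27237961
Copper pattern (n=1): 0.6915 : 0.3085
Convolve the two distributions (both contribute in 2-u steps):
  M: 0.22857961×0.6915 = 0.158063
  M+2: 0.22857961×0.3085 + 0.49904078×0.6915 = 0.415604
  M+4: 0.49904078×0.3085 + 0.27237961×0.6915 = 0.342305
  M+6: 0.27237961×0.3085 = 0.084029
Scale to base peak (0.415604) = 100: 38.03 : 100.00 : 82.36 : 20.22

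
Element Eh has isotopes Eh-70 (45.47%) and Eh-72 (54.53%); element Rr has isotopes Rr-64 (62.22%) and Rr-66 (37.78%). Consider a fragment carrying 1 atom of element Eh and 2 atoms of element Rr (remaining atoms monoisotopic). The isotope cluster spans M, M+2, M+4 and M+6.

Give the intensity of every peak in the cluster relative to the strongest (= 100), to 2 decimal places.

Element Eh pattern (n=1): 0.4547 : 0.5453
Element Rr pattern (n=2): 0.38713284 : 0.47013432 : 0.14273284
Convolve the two distributions (both contribute in 2-u steps):
  M: 0.4547×0.38713284 = 0.176029
  M+2: 0.4547×0.47013432 + 0.5453×0.38713284 = 0.424874
  M+4: 0.4547×0.14273284 + 0.5453×0.47013432 = 0.321265
  M+6: 0.5453×0.14273284 = 0.077832
Scale to base peak (0.424874) = 100: 41.43 : 100.00 : 75.61 : 18.32

41.43 : 100.00 : 75.61 : 18.32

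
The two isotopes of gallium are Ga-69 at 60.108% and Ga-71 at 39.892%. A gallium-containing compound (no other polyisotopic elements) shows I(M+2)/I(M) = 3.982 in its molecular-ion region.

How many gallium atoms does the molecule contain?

The M+2/M ratio from n Ga atoms is n · q/p = n · 0.39892/0.60108.
n = 3.982 × 0.60108/0.39892 = 6.00 ≈ 6

6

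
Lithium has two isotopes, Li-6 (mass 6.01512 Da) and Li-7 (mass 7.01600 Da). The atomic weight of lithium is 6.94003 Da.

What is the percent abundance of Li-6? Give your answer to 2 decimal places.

With x = fraction of Li-6 (so Li-7 is 1 − x):
6.01512·x + 7.01600·(1 − x) = 6.94003
(6.01512 − 7.01600)·x = 6.94003 − 7.01600
x = -0.07597 / -1.00088 = 0.07590 → 7.59% Li-6, 92.41% Li-7.

7.59%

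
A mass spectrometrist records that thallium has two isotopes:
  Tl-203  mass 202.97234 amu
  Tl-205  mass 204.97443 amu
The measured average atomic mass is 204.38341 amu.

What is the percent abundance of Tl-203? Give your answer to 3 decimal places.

With x = fraction of Tl-203 (so Tl-205 is 1 − x):
202.97234·x + 204.97443·(1 − x) = 204.38341
(202.97234 − 204.97443)·x = 204.38341 − 204.97443
x = -0.59102 / -2.00209 = 0.29520 → 29.520% Tl-203, 70.480% Tl-205.

29.520%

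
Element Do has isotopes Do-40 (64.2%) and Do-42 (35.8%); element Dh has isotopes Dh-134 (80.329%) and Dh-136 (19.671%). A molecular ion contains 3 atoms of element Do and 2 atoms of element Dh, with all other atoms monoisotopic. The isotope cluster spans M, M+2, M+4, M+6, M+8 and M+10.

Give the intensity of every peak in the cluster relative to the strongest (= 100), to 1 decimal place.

Element Do pattern (n=3): 0.26460929 : 0.44266414 : 0.24684386 : 0.04588271
Element Dh pattern (n=2): 0.64527482 : 0.31603035 : 0.03869482
Convolve the two distributions (both contribute in 2-u steps):
  M: 0.26460929×0.64527482 = 0.170746
  M+2: 0.26460929×0.31603035 + 0.44266414×0.64527482 = 0.369265
  M+4: 0.26460929×0.03869482 + 0.44266414×0.31603035 + 0.24684386×0.64527482 = 0.309416
  M+6: 0.44266414×0.03869482 + 0.24684386×0.31603035 + 0.04588271×0.64527482 = 0.124746
  M+8: 0.24684386×0.03869482 + 0.04588271×0.31603035 = 0.024052
  M+10: 0.04588271×0.03869482 = 0.001775
Scale to base peak (0.369265) = 100: 46.2 : 100.0 : 83.8 : 33.8 : 6.5 : 0.5

46.2 : 100.0 : 83.8 : 33.8 : 6.5 : 0.5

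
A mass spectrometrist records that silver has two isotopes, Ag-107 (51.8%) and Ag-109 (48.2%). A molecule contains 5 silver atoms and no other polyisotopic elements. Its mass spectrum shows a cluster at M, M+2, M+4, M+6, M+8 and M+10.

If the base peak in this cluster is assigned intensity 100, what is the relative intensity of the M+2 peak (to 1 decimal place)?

53.7

(0.518 + 0.482)^5 gives M 0.0373, M+2 0.1735, M+4 0.3229, M+6 0.3005, M+8 0.1398, M+10 0.0260; the largest is M+4.
P(M+4) = C(5,2) × 0.518^3 × 0.482^2 = 10 × 0.13899183 × 0.232324 = 0.322911 (base)
P(M+2) = C(5,1) × 0.518^4 × 0.482^1 = 5 × 0.07199777 × 0.4820 = 0.173515
Relative intensity = 0.173515 / 0.322911 × 100 = 53.7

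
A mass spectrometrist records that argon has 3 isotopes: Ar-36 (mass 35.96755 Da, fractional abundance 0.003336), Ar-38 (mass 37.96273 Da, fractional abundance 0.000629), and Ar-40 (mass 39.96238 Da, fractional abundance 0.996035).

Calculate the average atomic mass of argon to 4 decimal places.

The abundance-weighted mean is 0.003336 × 35.96755 + 0.000629 × 37.96273 + 0.996035 × 39.96238
= 0.119988 + 0.023879 + 39.803929 = 39.947796 Da

39.9478 Da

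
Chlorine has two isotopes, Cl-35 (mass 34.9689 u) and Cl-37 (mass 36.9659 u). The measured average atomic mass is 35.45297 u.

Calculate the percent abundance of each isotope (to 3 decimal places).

Let x be the fractional abundance of Cl-35; then Cl-37 has abundance 1 − x.
34.9689·x + 36.9659·(1 − x) = 35.45297
(34.9689 − 36.9659)·x = 35.45297 − 36.9659
x = -1.51293 / -1.9970 = 0.75760 → 75.760% Cl-35, 24.240% Cl-37.

Cl-35: 75.760%, Cl-37: 24.240%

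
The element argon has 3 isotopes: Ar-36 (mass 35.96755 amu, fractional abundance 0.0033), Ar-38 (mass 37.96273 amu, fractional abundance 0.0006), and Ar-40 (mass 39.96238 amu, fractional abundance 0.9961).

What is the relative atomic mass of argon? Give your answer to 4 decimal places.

The abundance-weighted mean is 0.0033 × 35.96755 + 0.0006 × 37.96273 + 0.9961 × 39.96238
= 0.118693 + 0.022778 + 39.806527 = 39.947998 amu

39.9480 amu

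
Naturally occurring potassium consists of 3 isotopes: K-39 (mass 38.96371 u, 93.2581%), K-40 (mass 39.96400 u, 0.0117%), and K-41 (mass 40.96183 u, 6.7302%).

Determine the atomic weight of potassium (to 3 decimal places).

Ar = Σ fᵢ·mᵢ = 0.932581 × 38.96371 + 0.000117 × 39.96400 + 0.067302 × 40.96183
= 36.336816 + 0.004676 + 2.756813 = 39.098305 u

39.098 u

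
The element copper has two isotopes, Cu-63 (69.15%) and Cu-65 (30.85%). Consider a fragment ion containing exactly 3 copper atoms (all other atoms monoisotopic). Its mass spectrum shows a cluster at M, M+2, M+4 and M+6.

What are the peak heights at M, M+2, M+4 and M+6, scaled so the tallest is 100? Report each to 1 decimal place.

Each Cu atom is independently Cu-63 (p = 0.6915) or Cu-65 (q = 0.3085); the cluster is the binomial expansion (p + q)^3.
P(M) = 0.6915^3 = 0.330656
P(M+2) = 3 × 0.6915^2 × 0.3085^1 = 0.442548
P(M+4) = 3 × 0.6915^1 × 0.3085^2 = 0.197435
P(M+6) = 0.3085^3 = 0.029361
The M+2 peak is largest (0.442548); scaling to 100 gives 74.7 : 100.0 : 44.6 : 6.6.

74.7 : 100.0 : 44.6 : 6.6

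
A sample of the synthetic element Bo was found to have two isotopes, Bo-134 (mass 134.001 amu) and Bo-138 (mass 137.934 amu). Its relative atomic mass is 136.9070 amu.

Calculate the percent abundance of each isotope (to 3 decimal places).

Bo-134: 26.112%, Bo-138: 73.888%

With x = fraction of Bo-134 (so Bo-138 is 1 − x):
134.001·x + 137.934·(1 − x) = 136.9070
(134.001 − 137.934)·x = 136.9070 − 137.934
x = -1.0270 / -3.933 = 0.26112 → 26.112% Bo-134, 73.888% Bo-138.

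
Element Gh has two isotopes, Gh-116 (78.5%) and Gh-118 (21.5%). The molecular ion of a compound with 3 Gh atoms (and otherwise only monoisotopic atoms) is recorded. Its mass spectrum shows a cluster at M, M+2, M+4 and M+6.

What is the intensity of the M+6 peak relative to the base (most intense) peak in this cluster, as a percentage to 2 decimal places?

Term probabilities: M 0.4837, M+2 0.3975, M+4 0.1089, M+6 0.0099. Base peak = M.
P(M) = C(3,0) × 0.785^3 × 0.215^0 = 1 × 0.48373663 × 1.0000 = 0.483737 (base)
P(M+6) = C(3,3) × 0.785^0 × 0.215^3 = 1 × 1.0000 × 0.00993837 = 0.009938
Relative intensity = 0.009938 / 0.483737 × 100 = 2.05

2.05%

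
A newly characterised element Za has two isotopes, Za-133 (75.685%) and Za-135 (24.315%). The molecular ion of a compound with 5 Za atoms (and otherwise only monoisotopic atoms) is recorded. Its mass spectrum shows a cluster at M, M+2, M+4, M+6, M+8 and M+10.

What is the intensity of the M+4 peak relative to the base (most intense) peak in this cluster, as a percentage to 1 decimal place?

64.3%

Term probabilities: M 0.2483, M+2 0.3989, M+4 0.2563, M+6 0.0823, M+8 0.0132, M+10 0.0008. Base peak = M+2.
P(M+2) = C(5,1) × 0.75685^4 × 0.24315^1 = 5 × 0.32812495 × 0.24315 = 0.398918 (base)
P(M+4) = C(5,2) × 0.75685^3 × 0.24315^2 = 10 × 0.43354027 × 0.05912192 = 0.256317
Relative intensity = 0.256317 / 0.398918 × 100 = 64.3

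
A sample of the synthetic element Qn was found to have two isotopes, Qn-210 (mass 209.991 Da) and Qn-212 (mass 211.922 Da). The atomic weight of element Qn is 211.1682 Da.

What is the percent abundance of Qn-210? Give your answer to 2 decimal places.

39.04%

With x = fraction of Qn-210 (so Qn-212 is 1 − x):
209.991·x + 211.922·(1 − x) = 211.1682
(209.991 − 211.922)·x = 211.1682 − 211.922
x = -0.7538 / -1.931 = 0.39037 → 39.04% Qn-210, 60.96% Qn-212.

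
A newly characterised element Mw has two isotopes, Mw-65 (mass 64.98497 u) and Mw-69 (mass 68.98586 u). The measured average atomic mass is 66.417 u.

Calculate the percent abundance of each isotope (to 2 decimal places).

Mw-65: 64.21%, Mw-69: 35.79%

With x = fraction of Mw-65 (so Mw-69 is 1 − x):
64.98497·x + 68.98586·(1 − x) = 66.417
(64.98497 − 68.98586)·x = 66.417 − 68.98586
x = -2.56886 / -4.00089 = 0.64207 → 64.21% Mw-65, 35.79% Mw-69.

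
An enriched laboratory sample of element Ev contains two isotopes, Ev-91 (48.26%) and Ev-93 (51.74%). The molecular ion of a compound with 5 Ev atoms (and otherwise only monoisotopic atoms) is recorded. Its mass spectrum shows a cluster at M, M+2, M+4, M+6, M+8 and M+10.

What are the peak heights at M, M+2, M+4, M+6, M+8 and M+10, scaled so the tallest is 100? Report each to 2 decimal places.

Each Ev atom is independently Ev-91 (p = 0.4826) or Ev-93 (q = 0.5174); the cluster is the binomial expansion (p + q)^5.
P(M) = 0.4826^5 = 0.026178
P(M+2) = 5 × 0.4826^4 × 0.5174^1 = 0.140328
P(M+4) = 10 × 0.4826^3 × 0.5174^2 = 0.300895
P(M+6) = 10 × 0.4826^2 × 0.5174^3 = 0.322592
P(M+8) = 5 × 0.4826^1 × 0.5174^4 = 0.172927
P(M+10) = 0.5174^5 = 0.037079
The M+6 peak is largest (0.322592); scaling to 100 gives 8.11 : 43.50 : 93.27 : 100.00 : 53.61 : 11.49.

8.11 : 43.50 : 93.27 : 100.00 : 53.61 : 11.49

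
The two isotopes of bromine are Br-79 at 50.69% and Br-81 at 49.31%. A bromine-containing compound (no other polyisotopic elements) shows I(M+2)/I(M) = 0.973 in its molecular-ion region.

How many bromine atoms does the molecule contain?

With n Br atoms, P(M+2)/P(M) = C(n,1)·p^(n−1)q / p^n = n·q/p = n · 0.4931/0.5069.
n = 0.973 × 0.5069/0.4931 = 1.00 ≈ 1

1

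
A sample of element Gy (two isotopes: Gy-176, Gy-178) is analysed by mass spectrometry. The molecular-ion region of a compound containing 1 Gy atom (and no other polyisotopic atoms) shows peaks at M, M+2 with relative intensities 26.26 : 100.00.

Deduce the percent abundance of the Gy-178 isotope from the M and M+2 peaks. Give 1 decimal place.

Write p for the Gy-176 fraction. I(M+2)/I(M) = [C(1,1)·p^0·(1−p)] / p^1 = 1·(1−p)/p = 100.00/26.26 = 3.8081
(1−p)/p = 3.8081/1 = 3.8081  ⇒  p = 1/(1 + 3.8081) = 0.2080
Gy-176: 20.8%, Gy-178: 79.2%.

79.2%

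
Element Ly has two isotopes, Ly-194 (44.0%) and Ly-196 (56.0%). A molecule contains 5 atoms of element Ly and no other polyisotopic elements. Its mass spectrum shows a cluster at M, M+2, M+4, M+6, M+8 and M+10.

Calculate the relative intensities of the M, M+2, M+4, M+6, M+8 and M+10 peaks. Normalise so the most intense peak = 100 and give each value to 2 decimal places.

4.85 : 30.87 : 78.57 : 100.00 : 63.64 : 16.20

The 5 Ly atoms are independent, so intensities follow the terms of (0.440 + 0.560)^5.
P(M) = 0.440^5 = 0.016492
P(M+2) = 5 × 0.440^4 × 0.560^1 = 0.104947
P(M+4) = 10 × 0.440^3 × 0.560^2 = 0.267137
P(M+6) = 10 × 0.440^2 × 0.560^3 = 0.339993
P(M+8) = 5 × 0.440^1 × 0.560^4 = 0.216359
P(M+10) = 0.560^5 = 0.055073
The M+6 peak is largest (0.339993); scaling to 100 gives 4.85 : 30.87 : 78.57 : 100.00 : 63.64 : 16.20.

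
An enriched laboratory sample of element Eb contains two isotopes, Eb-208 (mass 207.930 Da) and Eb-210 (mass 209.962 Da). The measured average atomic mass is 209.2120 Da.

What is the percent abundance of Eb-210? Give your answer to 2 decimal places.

With x = fraction of Eb-208 (so Eb-210 is 1 − x):
207.930·x + 209.962·(1 − x) = 209.2120
(207.930 − 209.962)·x = 209.2120 − 209.962
x = -0.7500 / -2.032 = 0.36909 → 36.91% Eb-208, 63.09% Eb-210.

63.09%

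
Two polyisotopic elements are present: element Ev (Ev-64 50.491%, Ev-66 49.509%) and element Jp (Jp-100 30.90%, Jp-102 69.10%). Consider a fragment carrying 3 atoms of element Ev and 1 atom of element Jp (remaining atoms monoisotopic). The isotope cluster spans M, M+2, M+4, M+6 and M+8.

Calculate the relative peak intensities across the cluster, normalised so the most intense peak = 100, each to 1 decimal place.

10.6 : 54.7 : 100.0 : 78.1 : 22.3

Element Ev pattern (n=3): 0.12871878 : 0.37864598 : 0.37128169 : 0.12135354
Element Jp pattern (n=1): 0.3090 : 0.6910
Convolve the two distributions (both contribute in 2-u steps):
  M: 0.12871878×0.3090 = 0.039774
  M+2: 0.12871878×0.6910 + 0.37864598×0.3090 = 0.205946
  M+4: 0.37864598×0.6910 + 0.37128169×0.3090 = 0.376370
  M+6: 0.37128169×0.6910 + 0.12135354×0.3090 = 0.294054
  M+8: 0.12135354×0.6910 = 0.083855
Scale to base peak (0.376370) = 100: 10.6 : 54.7 : 100.0 : 78.1 : 22.3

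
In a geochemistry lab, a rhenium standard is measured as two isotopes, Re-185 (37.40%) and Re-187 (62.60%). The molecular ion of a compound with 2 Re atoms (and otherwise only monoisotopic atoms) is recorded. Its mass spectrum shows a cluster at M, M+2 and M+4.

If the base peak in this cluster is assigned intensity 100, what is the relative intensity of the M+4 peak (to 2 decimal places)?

83.69

Term probabilities: M 0.1399, M+2 0.4682, M+4 0.3919. Base peak = M+2.
P(M+2) = C(2,1) × 0.3740^1 × 0.6260^1 = 2 × 0.3740 × 0.6260 = 0.468248 (base)
P(M+4) = C(2,2) × 0.3740^0 × 0.6260^2 = 1 × 1.0000 × 0.391876 = 0.391876
Relative intensity = 0.391876 / 0.468248 × 100 = 83.69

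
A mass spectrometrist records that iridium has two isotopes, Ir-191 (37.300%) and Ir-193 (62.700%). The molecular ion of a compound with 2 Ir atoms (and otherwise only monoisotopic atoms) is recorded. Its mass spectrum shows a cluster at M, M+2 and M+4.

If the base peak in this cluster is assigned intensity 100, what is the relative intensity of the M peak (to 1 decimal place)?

Term probabilities: M 0.1391, M+2 0.4677, M+4 0.3931. Base peak = M+2.
P(M+2) = C(2,1) × 0.37300^1 × 0.62700^1 = 2 × 0.3730 × 0.6270 = 0.467742 (base)
P(M) = C(2,0) × 0.37300^2 × 0.62700^0 = 1 × 0.139129 × 1.0000 = 0.139129
Relative intensity = 0.139129 / 0.467742 × 100 = 29.7

29.7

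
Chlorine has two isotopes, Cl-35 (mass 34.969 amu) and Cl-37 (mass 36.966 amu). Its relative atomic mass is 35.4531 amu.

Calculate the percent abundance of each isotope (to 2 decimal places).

Writing the weighted mean with unknown fraction x of Cl-35:
34.969·x + 36.966·(1 − x) = 35.4531
(34.969 − 36.966)·x = 35.4531 − 36.966
x = -1.5129 / -1.997 = 0.75759 → 75.76% Cl-35, 24.24% Cl-37.

Cl-35: 75.76%, Cl-37: 24.24%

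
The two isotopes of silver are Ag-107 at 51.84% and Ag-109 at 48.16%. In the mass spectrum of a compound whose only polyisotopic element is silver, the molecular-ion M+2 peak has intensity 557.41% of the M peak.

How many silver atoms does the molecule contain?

6

The M+2/M ratio from n Ag atoms is n · q/p = n · 0.4816/0.5184.
n = 5.5741 × 0.5184/0.4816 = 6.00 ≈ 6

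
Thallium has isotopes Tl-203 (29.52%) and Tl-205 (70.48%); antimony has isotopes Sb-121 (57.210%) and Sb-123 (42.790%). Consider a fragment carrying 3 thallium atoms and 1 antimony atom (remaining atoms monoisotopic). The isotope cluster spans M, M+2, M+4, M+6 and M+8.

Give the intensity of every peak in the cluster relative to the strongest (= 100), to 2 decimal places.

Thallium pattern (n=3): 0.02572463 : 0.18425524 : 0.43991564 : 0.35010449
Antimony pattern (n=1): 0.5721 : 0.4279
Convolve the two distributions (both contribute in 2-u steps):
  M: 0.02572463×0.5721 = 0.014717
  M+2: 0.02572463×0.4279 + 0.18425524×0.5721 = 0.116420
  M+4: 0.18425524×0.4279 + 0.43991564×0.5721 = 0.330519
  M+6: 0.43991564×0.4279 + 0.35010449×0.5721 = 0.388535
  M+8: 0.35010449×0.4279 = 0.149810
Scale to base peak (0.388535) = 100: 3.79 : 29.96 : 85.07 : 100.00 : 38.56

3.79 : 29.96 : 85.07 : 100.00 : 38.56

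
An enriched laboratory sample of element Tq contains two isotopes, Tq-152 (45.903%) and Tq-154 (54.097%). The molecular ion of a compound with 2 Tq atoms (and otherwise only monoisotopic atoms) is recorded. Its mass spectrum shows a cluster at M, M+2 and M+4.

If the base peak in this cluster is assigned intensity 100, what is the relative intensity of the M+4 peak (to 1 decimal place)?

Term probabilities: M 0.2107, M+2 0.4966, M+4 0.2926. Base peak = M+2.
P(M+2) = C(2,1) × 0.45903^1 × 0.54097^1 = 2 × 0.45903 × 0.54097 = 0.496643 (base)
P(M+4) = C(2,2) × 0.45903^0 × 0.54097^2 = 1 × 1.0000 × 0.29264854 = 0.292649
Relative intensity = 0.292649 / 0.496643 × 100 = 58.9

58.9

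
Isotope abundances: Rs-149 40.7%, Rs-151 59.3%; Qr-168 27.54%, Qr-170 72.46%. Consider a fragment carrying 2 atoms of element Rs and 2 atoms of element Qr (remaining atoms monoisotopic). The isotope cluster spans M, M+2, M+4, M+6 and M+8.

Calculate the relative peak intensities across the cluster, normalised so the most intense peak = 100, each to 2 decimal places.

3.19 : 26.09 : 77.78 : 100.00 : 46.89

Element Rs pattern (n=2): 0.165649 : 0.482702 : 0.351649
Element Qr pattern (n=2): 0.07584516 : 0.39910968 : 0.52504516
Convolve the two distributions (both contribute in 2-u steps):
  M: 0.165649×0.07584516 = 0.012564
  M+2: 0.165649×0.39910968 + 0.482702×0.07584516 = 0.102723
  M+4: 0.165649×0.52504516 + 0.482702×0.39910968 + 0.351649×0.07584516 = 0.306295
  M+6: 0.482702×0.52504516 + 0.351649×0.39910968 = 0.393787
  M+8: 0.351649×0.52504516 = 0.184632
Scale to base peak (0.393787) = 100: 3.19 : 26.09 : 77.78 : 100.00 : 46.89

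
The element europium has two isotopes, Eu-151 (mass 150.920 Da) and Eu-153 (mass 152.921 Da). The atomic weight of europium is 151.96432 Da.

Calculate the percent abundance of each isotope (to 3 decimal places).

Let x be the fractional abundance of Eu-151; then Eu-153 has abundance 1 − x.
150.920·x + 152.921·(1 − x) = 151.96432
(150.920 − 152.921)·x = 151.96432 − 152.921
x = -0.95668 / -2.001 = 0.47810 → 47.810% Eu-151, 52.190% Eu-153.

Eu-151: 47.810%, Eu-153: 52.190%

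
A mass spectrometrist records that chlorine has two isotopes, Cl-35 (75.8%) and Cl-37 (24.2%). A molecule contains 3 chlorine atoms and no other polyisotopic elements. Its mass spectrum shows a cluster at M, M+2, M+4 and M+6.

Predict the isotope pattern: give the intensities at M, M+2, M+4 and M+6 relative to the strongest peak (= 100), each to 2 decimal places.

The 3 Cl atoms are independent, so intensities follow the terms of (0.758 + 0.242)^3.
P(M) = 0.758^3 = 0.435520
P(M+2) = 3 × 0.758^2 × 0.242^1 = 0.417133
P(M+4) = 3 × 0.758^1 × 0.242^2 = 0.133175
P(M+6) = 0.242^3 = 0.014172
The M peak is largest (0.435520); scaling to 100 gives 100.00 : 95.78 : 30.58 : 3.25.

100.00 : 95.78 : 30.58 : 3.25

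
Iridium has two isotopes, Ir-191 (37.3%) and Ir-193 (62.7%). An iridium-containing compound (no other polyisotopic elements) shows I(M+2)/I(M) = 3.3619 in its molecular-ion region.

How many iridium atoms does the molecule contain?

2

With n Ir atoms, P(M+2)/P(M) = C(n,1)·p^(n−1)q / p^n = n·q/p = n · 0.627/0.373.
n = 3.3619 × 0.373/0.627 = 2.00 ≈ 2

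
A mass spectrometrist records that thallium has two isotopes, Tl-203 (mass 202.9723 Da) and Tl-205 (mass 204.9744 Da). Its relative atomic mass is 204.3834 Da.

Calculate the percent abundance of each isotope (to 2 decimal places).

Tl-203: 29.52%, Tl-205: 70.48%

With x = fraction of Tl-203 (so Tl-205 is 1 − x):
202.9723·x + 204.9744·(1 − x) = 204.3834
(202.9723 − 204.9744)·x = 204.3834 − 204.9744
x = -0.5910 / -2.0021 = 0.29519 → 29.52% Tl-203, 70.48% Tl-205.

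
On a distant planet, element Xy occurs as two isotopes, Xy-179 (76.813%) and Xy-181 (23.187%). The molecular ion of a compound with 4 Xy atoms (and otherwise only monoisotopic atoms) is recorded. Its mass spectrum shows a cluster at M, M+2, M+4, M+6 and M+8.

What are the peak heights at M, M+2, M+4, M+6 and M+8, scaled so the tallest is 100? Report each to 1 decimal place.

82.8 : 100.0 : 45.3 : 9.1 : 0.7

Each Xy atom is independently Xy-179 (p = 0.76813) or Xy-181 (q = 0.23187); the cluster is the binomial expansion (p + q)^4.
P(M) = 0.76813^4 = 0.348128
P(M+2) = 4 × 0.76813^3 × 0.23187^1 = 0.420348
P(M+4) = 6 × 0.76813^2 × 0.23187^2 = 0.190331
P(M+6) = 4 × 0.76813^1 × 0.23187^3 = 0.038303
P(M+8) = 0.23187^4 = 0.002891
The M+2 peak is largest (0.420348); scaling to 100 gives 82.8 : 100.0 : 45.3 : 9.1 : 0.7.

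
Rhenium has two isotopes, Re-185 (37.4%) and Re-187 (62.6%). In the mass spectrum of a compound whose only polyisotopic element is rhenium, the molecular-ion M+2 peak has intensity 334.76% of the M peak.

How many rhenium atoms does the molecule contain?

The M+2/M ratio from n Re atoms is n · q/p = n · 0.626/0.374.
n = 3.3476 × 0.374/0.626 = 2.00 ≈ 2

2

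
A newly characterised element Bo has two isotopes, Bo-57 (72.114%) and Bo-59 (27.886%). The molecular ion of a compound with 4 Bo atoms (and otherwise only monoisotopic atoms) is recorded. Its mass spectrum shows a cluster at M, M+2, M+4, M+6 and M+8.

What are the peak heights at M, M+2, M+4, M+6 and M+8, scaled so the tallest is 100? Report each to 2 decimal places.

Expanding (0.72114 + 0.27886)^4:
P(M) = 0.72114^4 = 0.270445
P(M+2) = 4 × 0.72114^3 × 0.27886^1 = 0.418316
P(M+4) = 6 × 0.72114^2 × 0.27886^2 = 0.242640
P(M+6) = 4 × 0.72114^1 × 0.27886^3 = 0.062552
P(M+8) = 0.27886^4 = 0.006047
The M+2 peak is largest (0.418316); scaling to 100 gives 64.65 : 100.00 : 58.00 : 14.95 : 1.45.

64.65 : 100.00 : 58.00 : 14.95 : 1.45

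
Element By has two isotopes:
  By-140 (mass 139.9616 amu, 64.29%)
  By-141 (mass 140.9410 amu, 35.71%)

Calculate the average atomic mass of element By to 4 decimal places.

140.3113 amu

Average mass = Σ (abundance × isotope mass) = 0.6429 × 139.9616 + 0.3571 × 140.9410
= 89.98131 + 50.33003 = 140.31134 amu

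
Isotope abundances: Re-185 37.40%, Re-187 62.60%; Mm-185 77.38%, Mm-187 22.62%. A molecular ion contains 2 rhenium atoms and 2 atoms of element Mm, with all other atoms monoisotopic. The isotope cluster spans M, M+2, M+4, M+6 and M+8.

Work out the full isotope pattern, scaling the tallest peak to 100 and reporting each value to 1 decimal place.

Rhenium pattern (n=2): 0.139876 : 0.468248 : 0.391876
Element Mm pattern (n=2): 0.59876644 : 0.35006712 : 0.05116644
Convolve the two distributions (both contribute in 2-u steps):
  M: 0.139876×0.59876644 = 0.083753
  M+2: 0.139876×0.35006712 + 0.468248×0.59876644 = 0.329337
  M+4: 0.139876×0.05116644 + 0.468248×0.35006712 + 0.391876×0.59876644 = 0.405717
  M+6: 0.468248×0.05116644 + 0.391876×0.35006712 = 0.161141
  M+8: 0.391876×0.05116644 = 0.020051
Scale to base peak (0.405717) = 100: 20.6 : 81.2 : 100.0 : 39.7 : 4.9

20.6 : 81.2 : 100.0 : 39.7 : 4.9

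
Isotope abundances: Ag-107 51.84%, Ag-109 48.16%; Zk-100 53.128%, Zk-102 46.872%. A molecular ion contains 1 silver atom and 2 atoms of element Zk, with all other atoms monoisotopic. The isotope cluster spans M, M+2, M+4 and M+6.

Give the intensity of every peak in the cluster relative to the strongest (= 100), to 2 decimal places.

37.13 : 100.00 : 89.76 : 26.85

Silver pattern (n=1): 0.5184 : 0.4816
Element Zk pattern (n=2): 0.28225844 : 0.49804312 : 0.21969844
Convolve the two distributions (both contribute in 2-u steps):
  M: 0.5184×0.28225844 = 0.146323
  M+2: 0.5184×0.49804312 + 0.4816×0.28225844 = 0.394121
  M+4: 0.5184×0.21969844 + 0.4816×0.49804312 = 0.353749
  M+6: 0.4816×0.21969844 = 0.105807
Scale to base peak (0.394121) = 100: 37.13 : 100.00 : 89.76 : 26.85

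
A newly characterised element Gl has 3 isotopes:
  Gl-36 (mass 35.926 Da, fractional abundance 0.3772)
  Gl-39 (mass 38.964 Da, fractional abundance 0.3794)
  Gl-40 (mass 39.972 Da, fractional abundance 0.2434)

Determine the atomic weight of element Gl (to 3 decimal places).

Ar = Σ fᵢ·mᵢ = 0.3772 × 35.926 + 0.3794 × 38.964 + 0.2434 × 39.972
= 13.5513 + 14.7829 + 9.7292 = 38.0634 Da

38.063 Da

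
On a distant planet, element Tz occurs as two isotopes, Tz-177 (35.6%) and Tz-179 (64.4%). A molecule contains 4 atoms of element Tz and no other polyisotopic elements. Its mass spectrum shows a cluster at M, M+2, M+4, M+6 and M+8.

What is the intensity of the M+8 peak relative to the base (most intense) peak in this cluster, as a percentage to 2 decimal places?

Binomial terms of (0.356 + 0.644)^4: M 0.0161, M+2 0.1162, M+4 0.3154, M+6 0.3803, M+8 0.1720 → M+6 is the base peak.
P(M+6) = C(4,3) × 0.356^1 × 0.644^3 = 4 × 0.3560 × 0.26708998 = 0.380336 (base)
P(M+8) = C(4,4) × 0.356^0 × 0.644^4 = 1 × 1.0000 × 0.17200595 = 0.172006
Relative intensity = 0.172006 / 0.380336 × 100 = 45.22

45.22%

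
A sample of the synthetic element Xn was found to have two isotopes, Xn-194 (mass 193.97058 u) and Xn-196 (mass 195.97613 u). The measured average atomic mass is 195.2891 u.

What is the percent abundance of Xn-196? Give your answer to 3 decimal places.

65.744%

Let x be the fractional abundance of Xn-194; then Xn-196 has abundance 1 − x.
193.97058·x + 195.97613·(1 − x) = 195.2891
(193.97058 − 195.97613)·x = 195.2891 − 195.97613
x = -0.68703 / -2.00555 = 0.34256 → 34.256% Xn-194, 65.744% Xn-196.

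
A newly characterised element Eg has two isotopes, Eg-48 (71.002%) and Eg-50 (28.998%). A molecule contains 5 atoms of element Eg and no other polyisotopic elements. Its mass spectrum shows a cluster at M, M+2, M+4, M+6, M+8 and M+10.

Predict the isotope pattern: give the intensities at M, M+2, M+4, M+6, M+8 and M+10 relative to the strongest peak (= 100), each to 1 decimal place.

49.0 : 100.0 : 81.7 : 33.4 : 6.8 : 0.6

Each Eg atom is independently Eg-48 (p = 0.71002) or Eg-50 (q = 0.28998); the cluster is the binomial expansion (p + q)^5.
P(M) = 0.71002^5 = 0.180448
P(M+2) = 5 × 0.71002^4 × 0.28998^1 = 0.368485
P(M+4) = 10 × 0.71002^3 × 0.28998^2 = 0.300987
P(M+6) = 10 × 0.71002^2 × 0.28998^3 = 0.122926
P(M+8) = 5 × 0.71002^1 × 0.28998^4 = 0.025102
P(M+10) = 0.28998^5 = 0.002050
The M+2 peak is largest (0.368485); scaling to 100 gives 49.0 : 100.0 : 81.7 : 33.4 : 6.8 : 0.6.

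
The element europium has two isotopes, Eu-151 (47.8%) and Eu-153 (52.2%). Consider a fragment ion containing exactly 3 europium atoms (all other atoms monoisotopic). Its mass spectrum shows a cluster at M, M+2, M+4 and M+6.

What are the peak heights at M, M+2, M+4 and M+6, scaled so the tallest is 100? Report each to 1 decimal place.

28.0 : 91.6 : 100.0 : 36.4

Expanding (0.478 + 0.522)^3:
P(M) = 0.478^3 = 0.109215
P(M+2) = 3 × 0.478^2 × 0.522^1 = 0.357806
P(M+4) = 3 × 0.478^1 × 0.522^2 = 0.390742
P(M+6) = 0.522^3 = 0.142237
The M+4 peak is largest (0.390742); scaling to 100 gives 28.0 : 91.6 : 100.0 : 36.4.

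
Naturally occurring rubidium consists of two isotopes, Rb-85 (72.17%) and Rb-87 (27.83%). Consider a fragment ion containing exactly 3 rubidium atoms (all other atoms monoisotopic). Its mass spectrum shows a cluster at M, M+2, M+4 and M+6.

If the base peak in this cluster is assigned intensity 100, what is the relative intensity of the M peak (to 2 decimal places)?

86.44

Binomial terms of (0.7217 + 0.2783)^3: M 0.3759, M+2 0.4349, M+4 0.1677, M+6 0.0216 → M+2 is the base peak.
P(M+2) = C(3,1) × 0.7217^2 × 0.2783^1 = 3 × 0.52085089 × 0.2783 = 0.434858 (base)
P(M) = C(3,0) × 0.7217^3 × 0.2783^0 = 1 × 0.37589809 × 1.0000 = 0.375898
Relative intensity = 0.375898 / 0.434858 × 100 = 86.44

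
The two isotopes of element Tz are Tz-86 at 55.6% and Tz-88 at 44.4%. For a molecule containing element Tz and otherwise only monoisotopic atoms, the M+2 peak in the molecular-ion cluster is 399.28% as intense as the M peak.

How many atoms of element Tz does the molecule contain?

For n independent Tz atoms, I(M+2)/I(M) = n · (abundance Tz-88) / (abundance Tz-86) = n · 0.444/0.556.
n = 3.9928 × 0.556/0.444 = 5.00 ≈ 5

5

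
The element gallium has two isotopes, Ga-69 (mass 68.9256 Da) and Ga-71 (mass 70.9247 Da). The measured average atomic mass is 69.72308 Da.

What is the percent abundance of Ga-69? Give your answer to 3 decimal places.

60.108%

With x = fraction of Ga-69 (so Ga-71 is 1 − x):
68.9256·x + 70.9247·(1 − x) = 69.72308
(68.9256 − 70.9247)·x = 69.72308 − 70.9247
x = -1.20162 / -1.9991 = 0.60108 → 60.108% Ga-69, 39.892% Ga-71.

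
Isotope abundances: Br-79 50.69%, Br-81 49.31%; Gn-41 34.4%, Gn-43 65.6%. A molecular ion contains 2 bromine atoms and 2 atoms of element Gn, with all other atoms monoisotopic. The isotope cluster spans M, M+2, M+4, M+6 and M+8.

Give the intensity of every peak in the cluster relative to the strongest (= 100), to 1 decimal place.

Bromine pattern (n=2): 0.25694761 : 0.49990478 : 0.24314761
Element Gn pattern (n=2): 0.118336 : 0.451328 : 0.430336
Convolve the two distributions (both contribute in 2-u steps):
  M: 0.25694761×0.118336 = 0.030406
  M+2: 0.25694761×0.451328 + 0.49990478×0.118336 = 0.175124
  M+4: 0.25694761×0.430336 + 0.49990478×0.451328 + 0.24314761×0.118336 = 0.364968
  M+6: 0.49990478×0.430336 + 0.24314761×0.451328 = 0.324866
  M+8: 0.24314761×0.430336 = 0.104635
Scale to base peak (0.364968) = 100: 8.3 : 48.0 : 100.0 : 89.0 : 28.7

8.3 : 48.0 : 100.0 : 89.0 : 28.7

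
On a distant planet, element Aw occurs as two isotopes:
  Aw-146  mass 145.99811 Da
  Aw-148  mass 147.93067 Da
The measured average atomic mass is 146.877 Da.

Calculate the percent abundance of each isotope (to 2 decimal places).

Writing the weighted mean with unknown fraction x of Aw-146:
145.99811·x + 147.93067·(1 − x) = 146.877
(145.99811 − 147.93067)·x = 146.877 − 147.93067
x = -1.05367 / -1.93256 = 0.54522 → 54.52% Aw-146, 45.48% Aw-148.

Aw-146: 54.52%, Aw-148: 45.48%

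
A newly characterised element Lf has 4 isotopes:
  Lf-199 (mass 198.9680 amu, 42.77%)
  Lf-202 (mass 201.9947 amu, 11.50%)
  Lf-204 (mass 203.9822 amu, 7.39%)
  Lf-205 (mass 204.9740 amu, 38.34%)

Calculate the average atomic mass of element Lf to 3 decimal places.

201.989 amu

The abundance-weighted mean is 0.4277 × 198.9680 + 0.1150 × 201.9947 + 0.0739 × 203.9822 + 0.3834 × 204.9740
= 85.09861 + 23.22939 + 15.07428 + 78.58703 = 201.98931 amu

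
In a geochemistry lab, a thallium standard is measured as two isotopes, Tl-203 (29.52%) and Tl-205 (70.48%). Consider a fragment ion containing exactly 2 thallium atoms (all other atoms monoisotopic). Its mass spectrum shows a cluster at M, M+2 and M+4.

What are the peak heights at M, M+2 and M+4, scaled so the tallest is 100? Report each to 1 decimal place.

Each Tl atom is independently Tl-203 (p = 0.2952) or Tl-205 (q = 0.7048); the cluster is the binomial expansion (p + q)^2.
P(M) = 0.2952^2 = 0.087143
P(M+2) = 2 × 0.2952^1 × 0.7048^1 = 0.416114
P(M+4) = 0.7048^2 = 0.496743
The M+4 peak is largest (0.496743); scaling to 100 gives 17.5 : 83.8 : 100.0.

17.5 : 83.8 : 100.0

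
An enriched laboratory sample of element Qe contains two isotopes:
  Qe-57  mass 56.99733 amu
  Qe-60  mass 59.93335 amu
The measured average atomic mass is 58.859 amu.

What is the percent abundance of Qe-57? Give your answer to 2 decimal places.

Writing the weighted mean with unknown fraction x of Qe-57:
56.99733·x + 59.93335·(1 − x) = 58.859
(56.99733 − 59.93335)·x = 58.859 − 59.93335
x = -1.07435 / -2.93602 = 0.36592 → 36.59% Qe-57, 63.41% Qe-60.

36.59%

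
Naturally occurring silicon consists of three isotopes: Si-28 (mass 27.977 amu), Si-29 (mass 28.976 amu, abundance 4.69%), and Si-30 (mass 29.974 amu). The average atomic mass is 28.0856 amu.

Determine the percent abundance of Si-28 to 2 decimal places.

92.22%

The remaining 95.31% is split between Si-28 (fraction x) and Si-30 (fraction 0.9531 − x).
Substituting: 27.977x + 29.974(0.9531 − x) = 26.7266256
(27.977 − 29.974)x = -1.8415938  ⇒  x = 0.92218, y = 0.03092
Si-28: 92.22%, Si-30: 3.09%.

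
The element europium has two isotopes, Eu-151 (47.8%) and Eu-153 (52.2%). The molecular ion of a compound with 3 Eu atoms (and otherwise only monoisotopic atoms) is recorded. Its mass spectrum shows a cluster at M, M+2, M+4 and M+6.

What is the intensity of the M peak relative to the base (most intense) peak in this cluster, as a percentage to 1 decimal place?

28.0%

Binomial terms of (0.478 + 0.522)^3: M 0.1092, M+2 0.3578, M+4 0.3907, M+6 0.1422 → M+4 is the base peak.
P(M+4) = C(3,2) × 0.478^1 × 0.522^2 = 3 × 0.4780 × 0.272484 = 0.390742 (base)
P(M) = C(3,0) × 0.478^3 × 0.522^0 = 1 × 0.10921535 × 1.0000 = 0.109215
Relative intensity = 0.109215 / 0.390742 × 100 = 28.0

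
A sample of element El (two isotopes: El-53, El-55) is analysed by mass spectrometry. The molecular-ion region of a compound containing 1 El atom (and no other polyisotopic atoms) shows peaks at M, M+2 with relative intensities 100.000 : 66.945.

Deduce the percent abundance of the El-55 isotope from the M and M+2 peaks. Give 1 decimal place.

If p is the fraction of El that is El-53, then I(M+2)/I(M) = [C(1,1)·p^0·(1−p)] / p^1 = 1·(1−p)/p = 66.945/100.000 = 0.6694
(1−p)/p = 0.6694/1 = 0.6694  ⇒  p = 1/(1 + 0.6694) = 0.5990
El-53: 59.9%, El-55: 40.1%.

40.1%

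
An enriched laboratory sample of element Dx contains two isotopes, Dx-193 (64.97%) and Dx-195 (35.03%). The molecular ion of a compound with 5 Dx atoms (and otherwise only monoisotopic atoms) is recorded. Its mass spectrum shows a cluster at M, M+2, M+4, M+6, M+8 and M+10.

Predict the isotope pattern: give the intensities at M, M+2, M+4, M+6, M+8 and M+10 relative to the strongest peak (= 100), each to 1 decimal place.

34.4 : 92.7 : 100.0 : 53.9 : 14.5 : 1.6

Expanding (0.6497 + 0.3503)^5:
P(M) = 0.6497^5 = 0.115762
P(M+2) = 5 × 0.6497^4 × 0.3503^1 = 0.312077
P(M+4) = 10 × 0.6497^3 × 0.3503^2 = 0.336526
P(M+6) = 10 × 0.6497^2 × 0.3503^3 = 0.181445
P(M+8) = 5 × 0.6497^1 × 0.3503^4 = 0.048915
P(M+10) = 0.3503^5 = 0.005275
The M+4 peak is largest (0.336526); scaling to 100 gives 34.4 : 92.7 : 100.0 : 53.9 : 14.5 : 1.6.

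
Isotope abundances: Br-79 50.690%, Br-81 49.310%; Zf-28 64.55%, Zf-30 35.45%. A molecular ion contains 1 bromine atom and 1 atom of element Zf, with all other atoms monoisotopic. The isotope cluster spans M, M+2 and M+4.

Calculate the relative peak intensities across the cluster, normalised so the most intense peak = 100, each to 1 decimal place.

65.7 : 100.0 : 35.1

Bromine pattern (n=1): 0.5069 : 0.4931
Element Zf pattern (n=1): 0.6455 : 0.3545
Convolve the two distributions (both contribute in 2-u steps):
  M: 0.5069×0.6455 = 0.327204
  M+2: 0.5069×0.3545 + 0.4931×0.6455 = 0.497992
  M+4: 0.4931×0.3545 = 0.174804
Scale to base peak (0.497992) = 100: 65.7 : 100.0 : 35.1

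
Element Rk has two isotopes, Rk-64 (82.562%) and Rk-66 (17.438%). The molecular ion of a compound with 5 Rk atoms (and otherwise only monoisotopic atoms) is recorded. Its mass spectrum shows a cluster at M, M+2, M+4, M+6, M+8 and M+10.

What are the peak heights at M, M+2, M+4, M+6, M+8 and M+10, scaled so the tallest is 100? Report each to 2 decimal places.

94.69 : 100.00 : 42.24 : 8.92 : 0.94 : 0.04

The 5 Rk atoms are independent, so intensities follow the terms of (0.82562 + 0.17438)^5.
P(M) = 0.82562^5 = 0.383620
P(M+2) = 5 × 0.82562^4 × 0.17438^1 = 0.405124
P(M+4) = 10 × 0.82562^3 × 0.17438^2 = 0.171133
P(M+6) = 10 × 0.82562^2 × 0.17438^3 = 0.036145
P(M+8) = 5 × 0.82562^1 × 0.17438^4 = 0.003817
P(M+10) = 0.17438^5 = 0.000161
The M+2 peak is largest (0.405124); scaling to 100 gives 94.69 : 100.00 : 42.24 : 8.92 : 0.94 : 0.04.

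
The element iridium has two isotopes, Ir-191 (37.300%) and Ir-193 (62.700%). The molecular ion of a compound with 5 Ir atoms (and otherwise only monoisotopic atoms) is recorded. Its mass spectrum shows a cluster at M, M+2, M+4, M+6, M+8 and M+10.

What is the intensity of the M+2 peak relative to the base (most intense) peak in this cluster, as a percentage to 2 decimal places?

17.70%

(0.37300 + 0.62700)^5 gives M 0.0072, M+2 0.0607, M+4 0.2040, M+6 0.3429, M+8 0.2882, M+10 0.0969; the largest is M+6.
P(M+6) = C(5,3) × 0.37300^2 × 0.62700^3 = 10 × 0.139129 × 0.24649188 = 0.342942 (base)
P(M+2) = C(5,1) × 0.37300^4 × 0.62700^1 = 5 × 0.01935688 × 0.6270 = 0.060684
Relative intensity = 0.060684 / 0.342942 × 100 = 17.70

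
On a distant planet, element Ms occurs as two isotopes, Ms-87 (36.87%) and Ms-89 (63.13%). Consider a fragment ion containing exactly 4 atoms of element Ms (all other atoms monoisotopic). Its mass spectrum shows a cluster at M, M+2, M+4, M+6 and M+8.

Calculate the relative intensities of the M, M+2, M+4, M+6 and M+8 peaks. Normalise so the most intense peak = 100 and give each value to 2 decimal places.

4.98 : 34.11 : 87.60 : 100.00 : 42.81

The 4 Ms atoms are independent, so intensities follow the terms of (0.3687 + 0.6313)^4.
P(M) = 0.3687^4 = 0.018480
P(M+2) = 4 × 0.3687^3 × 0.6313^1 = 0.126565
P(M+4) = 6 × 0.3687^2 × 0.6313^2 = 0.325064
P(M+6) = 4 × 0.3687^1 × 0.6313^3 = 0.371057
P(M+8) = 0.6313^4 = 0.158834
The M+6 peak is largest (0.371057); scaling to 100 gives 4.98 : 34.11 : 87.60 : 100.00 : 42.81.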